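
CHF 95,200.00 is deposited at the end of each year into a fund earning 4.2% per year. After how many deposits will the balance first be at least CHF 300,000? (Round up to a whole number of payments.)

Periodic rate r = 0.042 per year.
Ordinary annuity FV: 300,000 = 95,200 × [((1+r)^n − 1)/r].
(1+r)^n = 1 + 300,000 × r / 95,200, so n = ln(1 + 300,000·r/95,200) / ln(1+r) = 3.02.
Round up to a whole number of payments: n = 4.

4 payments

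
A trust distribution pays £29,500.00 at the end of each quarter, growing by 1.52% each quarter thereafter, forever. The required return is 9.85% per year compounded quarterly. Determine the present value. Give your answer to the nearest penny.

£3,129,973.47

Periodic rate r = 0.0985/4 per quarter.
Growing perpetuity (Gordon): PV = PMT₁ / (r − g) = 29,500 / (r − 0.0152) = £3,129,973.47.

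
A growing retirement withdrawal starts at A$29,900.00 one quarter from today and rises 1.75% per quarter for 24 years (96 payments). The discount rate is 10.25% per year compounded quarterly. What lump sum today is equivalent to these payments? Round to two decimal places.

A$1,965,069.63

Periodic rate r = 0.1025/4 per quarter; n is counted in quarters.
Growing ordinary annuity: PV = PMT₁ × [1 − ((1+g)/(1+r))^n] / (r − g) = 29,900 × [1 − ((1+0.0175)/(1+r))^96] / (r − 0.0175) = A$1,965,069.63.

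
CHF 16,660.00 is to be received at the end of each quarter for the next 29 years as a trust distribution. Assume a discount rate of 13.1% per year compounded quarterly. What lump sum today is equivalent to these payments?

This is an ordinary annuity: 116 payments of CHF 16,660.00 at the end of each quarter.
Periodic rate r = 0.131/4 per quarter; n is counted in quarters.
PV = PMT × [(1 − (1+r)^−n)/r] = 16,660 × [1 − (1+r)^−116] / r = CHF 496,595.75

CHF 496,595.75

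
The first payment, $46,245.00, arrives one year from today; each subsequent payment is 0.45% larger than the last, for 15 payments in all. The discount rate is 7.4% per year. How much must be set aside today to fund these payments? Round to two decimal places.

$421,465.87

Periodic rate r = 0.074 per year.
Growing ordinary annuity: PV = PMT₁ × [1 − ((1+g)/(1+r))^n] / (r − g) = 46,245 × [1 − ((1+0.0045)/(1+r))^15] / (r − 0.0045) = $421,465.87.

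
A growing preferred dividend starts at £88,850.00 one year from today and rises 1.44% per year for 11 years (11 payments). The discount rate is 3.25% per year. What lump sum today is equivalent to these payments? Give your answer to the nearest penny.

£867,830.58

Periodic rate r = 0.0325 per year.
Growing ordinary annuity: PV = PMT₁ × [1 − ((1+g)/(1+r))^n] / (r − g) = 88,850 × [1 − ((1+0.0144)/(1+r))^11] / (r − 0.0144) = £867,830.58.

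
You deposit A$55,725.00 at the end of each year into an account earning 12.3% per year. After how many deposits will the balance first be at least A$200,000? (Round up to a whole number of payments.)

4 payments

Periodic rate r = 0.123 per year.
Ordinary annuity FV: 200,000 = 55,725 × [((1+r)^n − 1)/r].
(1+r)^n = 1 + 200,000 × r / 55,725, so n = ln(1 + 200,000·r/55,725) / ln(1+r) = 3.15.
Round up to a whole number of payments: n = 4.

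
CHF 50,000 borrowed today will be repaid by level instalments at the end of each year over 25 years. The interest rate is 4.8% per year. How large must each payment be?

CHF 3,476.85

Level ordinary annuity; solve PV = PMT × [(1 − (1+r)^−n)/r] for PMT.
Periodic rate r = 0.048 per year.
With n = 25: PMT = 50,000 / ([(1 − (1+r)^−n)/r]) = CHF 3,476.85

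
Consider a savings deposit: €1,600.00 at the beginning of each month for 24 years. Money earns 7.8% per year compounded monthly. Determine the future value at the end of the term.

This is an annuity due: 288 deposits of €1,600.00 at the beginning of each month.
Periodic rate r = 0.078/12 per month; n is counted in months.
FV = PMT × [((1+r)^n − 1)/r] × (1+r) = 1,600 × [(1+r)^288 − 1] / r × (1+r) = €1,353,236.90

€1,353,236.90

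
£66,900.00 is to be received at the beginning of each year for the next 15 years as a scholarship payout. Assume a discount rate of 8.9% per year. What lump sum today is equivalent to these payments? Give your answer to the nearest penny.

£590,737.09

This is an annuity due: 15 payments of £66,900.00 at the beginning of each year.
Periodic rate r = 0.089 per year.
PV = PMT × [(1 − (1+r)^−n)/r] × (1+r) = 66,900 × [1 − (1+r)^−15] / r × (1+r) = £590,737.09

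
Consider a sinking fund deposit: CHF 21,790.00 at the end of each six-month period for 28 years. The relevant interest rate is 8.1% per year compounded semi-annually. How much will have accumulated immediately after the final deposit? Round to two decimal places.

This is an ordinary annuity: 56 deposits of CHF 21,790.00 at the end of each six-month period.
Periodic rate r = 0.081/2 per half-year; n is counted in half-years.
FV = PMT × [((1+r)^n − 1)/r] = 21,790 × [(1+r)^56 − 1] / r = CHF 4,432,004.52

CHF 4,432,004.52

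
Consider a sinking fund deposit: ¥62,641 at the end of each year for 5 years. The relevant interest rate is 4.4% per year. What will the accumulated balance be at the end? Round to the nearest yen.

This is an ordinary annuity: 5 deposits of ¥62,641 at the end of each year.
Periodic rate r = 0.044 per year.
FV = PMT × [((1+r)^n − 1)/r] = 62,641 × [(1+r)^5 − 1] / r = ¥342,007

¥342,007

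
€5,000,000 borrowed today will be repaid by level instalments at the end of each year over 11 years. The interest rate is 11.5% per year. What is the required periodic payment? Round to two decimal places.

Level ordinary annuity; solve PV = PMT × [(1 − (1+r)^−n)/r] for PMT.
Periodic rate r = 0.115 per year.
With n = 11: PMT = 5,000,000 / ([(1 − (1+r)^−n)/r]) = €823,757.22

€823,757.22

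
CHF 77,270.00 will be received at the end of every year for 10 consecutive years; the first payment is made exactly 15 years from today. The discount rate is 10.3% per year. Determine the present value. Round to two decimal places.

Ordinary annuity of 10 payments, first payment at period 15.
Periodic rate r = 0.103 per year.
The ordinary-annuity PV formula values the stream one period before the first payment (period 14); discount that back 14 periods:
PV₀ = 77,270 × [1 − (1+r)^−10] / r × (1+r)^−14 = CHF 118,814.19

CHF 118,814.19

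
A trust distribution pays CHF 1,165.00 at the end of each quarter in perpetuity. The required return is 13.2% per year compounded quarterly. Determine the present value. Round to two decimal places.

Periodic rate r = 0.132/4 per quarter.
Level perpetuity: PV = PMT / r = 1,165 / (0.132/4) = CHF 35,303.03.

CHF 35,303.03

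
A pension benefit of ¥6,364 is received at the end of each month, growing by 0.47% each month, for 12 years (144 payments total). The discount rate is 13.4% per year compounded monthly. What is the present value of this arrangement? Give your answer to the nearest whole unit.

¥593,448

Periodic rate r = 0.134/12 per month; n is counted in months.
Growing ordinary annuity: PV = PMT₁ × [1 − ((1+g)/(1+r))^n] / (r − g) = 6,364 × [1 − ((1+0.0047)/(1+r))^144] / (r − 0.0047) = ¥593,448.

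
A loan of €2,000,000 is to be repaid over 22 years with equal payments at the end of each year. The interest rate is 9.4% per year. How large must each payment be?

€218,237.69

Level ordinary annuity; solve PV = PMT × [(1 − (1+r)^−n)/r] for PMT.
Periodic rate r = 0.094 per year.
With n = 22: PMT = 2,000,000 / ([(1 − (1+r)^−n)/r]) = €218,237.69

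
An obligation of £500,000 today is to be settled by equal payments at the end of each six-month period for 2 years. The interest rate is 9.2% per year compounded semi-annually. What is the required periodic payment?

£139,698.06

Level ordinary annuity; solve PV = PMT × [(1 − (1+r)^−n)/r] for PMT.
Periodic rate r = 0.092/2 per half-year; n is counted in half-years.
With n = 4: PMT = 500,000 / ([(1 − (1+r)^−n)/r]) = £139,698.06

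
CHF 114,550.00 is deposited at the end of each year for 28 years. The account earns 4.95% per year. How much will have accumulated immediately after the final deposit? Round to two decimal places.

CHF 6,637,409.71

This is an ordinary annuity: 28 deposits of CHF 114,550.00 at the end of each year.
Periodic rate r = 0.0495 per year.
FV = PMT × [((1+r)^n − 1)/r] = 114,550 × [(1+r)^28 − 1] / r = CHF 6,637,409.71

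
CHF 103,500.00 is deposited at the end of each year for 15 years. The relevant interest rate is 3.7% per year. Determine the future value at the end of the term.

This is an ordinary annuity: 15 deposits of CHF 103,500.00 at the end of each year.
Periodic rate r = 0.037 per year.
FV = PMT × [((1+r)^n − 1)/r] = 103,500 × [(1+r)^15 − 1] / r = CHF 2,026,843.47

CHF 2,026,843.47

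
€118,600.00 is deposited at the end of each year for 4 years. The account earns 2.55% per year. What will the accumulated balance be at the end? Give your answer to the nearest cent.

€492,856.25

This is an ordinary annuity: 4 deposits of €118,600.00 at the end of each year.
Periodic rate r = 0.0255 per year.
FV = PMT × [((1+r)^n − 1)/r] = 118,600 × [(1+r)^4 − 1] / r = €492,856.25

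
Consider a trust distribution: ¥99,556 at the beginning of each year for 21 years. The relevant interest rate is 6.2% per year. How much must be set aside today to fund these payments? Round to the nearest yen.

¥1,223,144

This is an annuity due: 21 payments of ¥99,556 at the beginning of each year.
Periodic rate r = 0.062 per year.
PV = PMT × [(1 − (1+r)^−n)/r] × (1+r) = 99,556 × [1 − (1+r)^−21] / r × (1+r) = ¥1,223,144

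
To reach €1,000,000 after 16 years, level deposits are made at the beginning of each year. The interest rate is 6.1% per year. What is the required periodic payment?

Level annuity due; solve FV = PMT × [((1+r)^n − 1)/r] × (1+r) for PMT.
Periodic rate r = 0.061 per year.
With n = 16: PMT = 1,000,000 / ([((1+r)^n − 1)/r] × (1+r)) = €36,411.69

€36,411.69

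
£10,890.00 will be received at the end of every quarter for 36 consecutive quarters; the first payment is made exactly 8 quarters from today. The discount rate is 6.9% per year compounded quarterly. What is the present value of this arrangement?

Ordinary annuity of 36 payments, first payment at period 8.
Periodic rate r = 0.069/4 per quarter; n is counted in quarters.
The ordinary-annuity PV formula values the stream one period before the first payment (period 7); discount that back 7 periods:
PV₀ = 10,890 × [1 − (1+r)^−36] / r × (1+r)^−7 = £257,488.08

£257,488.08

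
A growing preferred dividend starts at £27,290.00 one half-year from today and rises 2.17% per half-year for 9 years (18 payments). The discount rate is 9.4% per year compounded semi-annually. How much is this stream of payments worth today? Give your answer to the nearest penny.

£384,169.60

Periodic rate r = 0.094/2 per half-year; n is counted in half-years.
Growing ordinary annuity: PV = PMT₁ × [1 − ((1+g)/(1+r))^n] / (r − g) = 27,290 × [1 − ((1+0.0217)/(1+r))^18] / (r − 0.0217) = £384,169.60.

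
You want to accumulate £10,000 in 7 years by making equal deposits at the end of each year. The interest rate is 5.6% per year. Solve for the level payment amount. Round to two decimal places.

£1,205.96

Level ordinary annuity; solve FV = PMT × [((1+r)^n − 1)/r] for PMT.
Periodic rate r = 0.056 per year.
With n = 7: PMT = 10,000 / ([((1+r)^n − 1)/r]) = £1,205.96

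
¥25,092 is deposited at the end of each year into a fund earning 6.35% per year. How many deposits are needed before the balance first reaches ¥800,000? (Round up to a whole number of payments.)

18 payments

Periodic rate r = 0.0635 per year.
Ordinary annuity FV: 800,000 = 25,092 × [((1+r)^n − 1)/r].
(1+r)^n = 1 + 800,000 × r / 25,092, so n = ln(1 + 800,000·r/25,092) / ln(1+r) = 17.98.
Round up to a whole number of payments: n = 18.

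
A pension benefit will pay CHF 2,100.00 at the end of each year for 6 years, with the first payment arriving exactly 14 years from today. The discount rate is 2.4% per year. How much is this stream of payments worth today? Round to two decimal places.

Ordinary annuity of 6 payments, first payment at period 14.
Periodic rate r = 0.024 per year.
The ordinary-annuity PV formula values the stream one period before the first payment (period 13); discount that back 13 periods:
PV₀ = 2,100 × [1 − (1+r)^−6] / r × (1+r)^−13 = CHF 8,526.63

CHF 8,526.63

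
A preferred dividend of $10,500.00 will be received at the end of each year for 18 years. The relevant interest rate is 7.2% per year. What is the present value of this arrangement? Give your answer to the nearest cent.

$104,112.72

This is an ordinary annuity: 18 payments of $10,500.00 at the end of each year.
Periodic rate r = 0.072 per year.
PV = PMT × [(1 − (1+r)^−n)/r] = 10,500 × [1 − (1+r)^−18] / r = $104,112.72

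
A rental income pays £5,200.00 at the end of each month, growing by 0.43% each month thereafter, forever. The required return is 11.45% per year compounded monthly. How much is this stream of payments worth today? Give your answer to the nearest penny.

£992,050.87

Periodic rate r = 0.1145/12 per month.
Growing perpetuity (Gordon): PV = PMT₁ / (r − g) = 5,200 / (r − 0.0043) = £992,050.87.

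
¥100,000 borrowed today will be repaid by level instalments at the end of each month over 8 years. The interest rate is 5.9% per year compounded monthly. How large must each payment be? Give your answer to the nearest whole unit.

Level ordinary annuity; solve PV = PMT × [(1 − (1+r)^−n)/r] for PMT.
Periodic rate r = 0.059/12 per month; n is counted in months.
With n = 96: PMT = 100,000 / ([(1 − (1+r)^−n)/r]) = ¥1,309

¥1,309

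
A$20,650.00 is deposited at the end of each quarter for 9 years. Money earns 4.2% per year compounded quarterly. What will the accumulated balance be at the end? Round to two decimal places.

This is an ordinary annuity: 36 deposits of A$20,650.00 at the end of each quarter.
Periodic rate r = 0.042/4 per quarter; n is counted in quarters.
FV = PMT × [((1+r)^n − 1)/r] = 20,650 × [(1+r)^36 − 1] / r = A$897,763.24

A$897,763.24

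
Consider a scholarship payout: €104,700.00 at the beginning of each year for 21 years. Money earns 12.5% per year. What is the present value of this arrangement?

€862,869.70

This is an annuity due: 21 payments of €104,700.00 at the beginning of each year.
Periodic rate r = 0.125 per year.
PV = PMT × [(1 − (1+r)^−n)/r] × (1+r) = 104,700 × [1 − (1+r)^−21] / r × (1+r) = €862,869.70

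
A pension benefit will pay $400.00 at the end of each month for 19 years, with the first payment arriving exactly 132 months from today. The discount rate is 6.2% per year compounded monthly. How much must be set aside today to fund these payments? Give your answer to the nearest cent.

$27,242.49

Ordinary annuity of 228 payments, first payment at period 132.
Periodic rate r = 0.062/12 per month; n is counted in months.
The ordinary-annuity PV formula values the stream one period before the first payment (period 131); discount that back 131 periods:
PV₀ = 400 × [1 − (1+r)^−228] / r × (1+r)^−131 = $27,242.49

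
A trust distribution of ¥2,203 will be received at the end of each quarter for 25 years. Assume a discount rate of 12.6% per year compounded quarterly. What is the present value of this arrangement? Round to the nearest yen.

This is an ordinary annuity: 100 payments of ¥2,203 at the end of each quarter.
Periodic rate r = 0.126/4 per quarter; n is counted in quarters.
PV = PMT × [(1 − (1+r)^−n)/r] = 2,203 × [1 − (1+r)^−100] / r = ¥66,790

¥66,790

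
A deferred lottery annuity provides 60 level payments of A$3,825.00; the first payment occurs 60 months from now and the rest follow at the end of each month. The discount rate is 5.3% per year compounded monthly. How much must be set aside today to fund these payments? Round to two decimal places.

Ordinary annuity of 60 payments, first payment at period 60.
Periodic rate r = 0.053/12 per month; n is counted in months.
The ordinary-annuity PV formula values the stream one period before the first payment (period 59); discount that back 59 periods:
PV₀ = 3,825 × [1 − (1+r)^−60] / r × (1+r)^−59 = A$155,150.00

A$155,150.00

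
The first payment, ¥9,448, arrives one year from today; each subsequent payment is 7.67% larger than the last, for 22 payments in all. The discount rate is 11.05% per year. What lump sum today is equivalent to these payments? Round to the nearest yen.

¥137,915

Periodic rate r = 0.1105 per year.
Growing ordinary annuity: PV = PMT₁ × [1 − ((1+g)/(1+r))^n] / (r − g) = 9,448 × [1 − ((1+0.0767)/(1+r))^22] / (r − 0.0767) = ¥137,915.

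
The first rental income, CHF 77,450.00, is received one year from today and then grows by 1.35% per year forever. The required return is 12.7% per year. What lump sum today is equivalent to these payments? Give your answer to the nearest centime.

CHF 682,378.85

Periodic rate r = 0.127 per year.
Growing perpetuity (Gordon): PV = PMT₁ / (r − g) = 77,450 / (r − 0.0135) = CHF 682,378.85.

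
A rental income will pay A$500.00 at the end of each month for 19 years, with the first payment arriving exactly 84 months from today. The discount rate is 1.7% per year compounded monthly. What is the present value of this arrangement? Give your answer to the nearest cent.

A$86,569.00

Ordinary annuity of 228 payments, first payment at period 84.
Periodic rate r = 0.017/12 per month; n is counted in months.
The ordinary-annuity PV formula values the stream one period before the first payment (period 83); discount that back 83 periods:
PV₀ = 500 × [1 − (1+r)^−228] / r × (1+r)^−83 = A$86,569.00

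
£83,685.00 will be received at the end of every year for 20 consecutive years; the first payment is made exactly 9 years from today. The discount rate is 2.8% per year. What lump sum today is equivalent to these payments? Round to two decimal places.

£1,016,944.13

Ordinary annuity of 20 payments, first payment at period 9.
Periodic rate r = 0.028 per year.
The ordinary-annuity PV formula values the stream one period before the first payment (period 8); discount that back 8 periods:
PV₀ = 83,685 × [1 − (1+r)^−20] / r × (1+r)^−8 = £1,016,944.13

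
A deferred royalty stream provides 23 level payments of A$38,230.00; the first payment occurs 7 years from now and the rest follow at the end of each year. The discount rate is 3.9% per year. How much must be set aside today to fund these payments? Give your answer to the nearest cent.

Ordinary annuity of 23 payments, first payment at period 7.
Periodic rate r = 0.039 per year.
The ordinary-annuity PV formula values the stream one period before the first payment (period 6); discount that back 6 periods:
PV₀ = 38,230 × [1 − (1+r)^−23] / r × (1+r)^−6 = A$455,982.45

A$455,982.45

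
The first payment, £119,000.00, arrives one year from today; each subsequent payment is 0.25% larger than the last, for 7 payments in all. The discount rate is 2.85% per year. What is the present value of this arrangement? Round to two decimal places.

Periodic rate r = 0.0285 per year.
Growing ordinary annuity: PV = PMT₁ × [1 − ((1+g)/(1+r))^n] / (r − g) = 119,000 × [1 − ((1+0.0025)/(1+r))^7] / (r − 0.0025) = £751,017.83.

£751,017.83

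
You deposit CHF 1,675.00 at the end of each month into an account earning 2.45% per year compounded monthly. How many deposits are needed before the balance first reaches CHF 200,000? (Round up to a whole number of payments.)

107 payments

Periodic rate r = 0.0245/12 per month; n is counted in months.
Ordinary annuity FV: 200,000 = 1,675 × [((1+r)^n − 1)/r].
(1+r)^n = 1 + 200,000 × r / 1,675, so n = ln(1 + 200,000·r/1,675) / ln(1+r) = 106.96.
Round up to a whole number of payments: n = 107.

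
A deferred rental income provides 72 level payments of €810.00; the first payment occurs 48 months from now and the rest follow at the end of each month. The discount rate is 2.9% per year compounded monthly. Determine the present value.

Ordinary annuity of 72 payments, first payment at period 48.
Periodic rate r = 0.029/12 per month; n is counted in months.
The ordinary-annuity PV formula values the stream one period before the first payment (period 47); discount that back 47 periods:
PV₀ = 810 × [1 − (1+r)^−72] / r × (1+r)^−47 = €47,734.52

€47,734.52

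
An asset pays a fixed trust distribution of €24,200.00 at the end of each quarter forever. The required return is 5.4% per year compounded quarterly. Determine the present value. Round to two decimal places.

Periodic rate r = 0.054/4 per quarter.
Level perpetuity: PV = PMT / r = 24,200 / (0.054/4) = €1,792,592.59.

€1,792,592.59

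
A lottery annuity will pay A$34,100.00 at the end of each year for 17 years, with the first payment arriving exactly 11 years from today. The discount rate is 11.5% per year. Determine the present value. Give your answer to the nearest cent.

A$84,150.32

Ordinary annuity of 17 payments, first payment at period 11.
Periodic rate r = 0.115 per year.
The ordinary-annuity PV formula values the stream one period before the first payment (period 10); discount that back 10 periods:
PV₀ = 34,100 × [1 − (1+r)^−17] / r × (1+r)^−10 = A$84,150.32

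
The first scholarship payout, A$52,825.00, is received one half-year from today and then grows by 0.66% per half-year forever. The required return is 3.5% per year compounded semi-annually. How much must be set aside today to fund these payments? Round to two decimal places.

Periodic rate r = 0.035/2 per half-year.
Growing perpetuity (Gordon): PV = PMT₁ / (r − g) = 52,825 / (r − 0.0066) = A$4,846,330.28.

A$4,846,330.28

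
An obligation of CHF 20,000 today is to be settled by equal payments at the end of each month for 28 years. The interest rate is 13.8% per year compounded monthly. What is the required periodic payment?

CHF 235.04

Level ordinary annuity; solve PV = PMT × [(1 − (1+r)^−n)/r] for PMT.
Periodic rate r = 0.138/12 per month; n is counted in months.
With n = 336: PMT = 20,000 / ([(1 − (1+r)^−n)/r]) = CHF 235.04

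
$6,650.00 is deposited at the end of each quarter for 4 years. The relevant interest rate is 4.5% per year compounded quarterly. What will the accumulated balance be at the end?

$115,866.53

This is an ordinary annuity: 16 deposits of $6,650.00 at the end of each quarter.
Periodic rate r = 0.045/4 per quarter; n is counted in quarters.
FV = PMT × [((1+r)^n − 1)/r] = 6,650 × [(1+r)^16 − 1] / r = $115,866.53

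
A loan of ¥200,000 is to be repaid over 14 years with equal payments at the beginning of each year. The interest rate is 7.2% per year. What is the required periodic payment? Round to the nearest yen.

Level annuity due; solve PV = PMT × [(1 − (1+r)^−n)/r] × (1+r) for PMT.
Periodic rate r = 0.072 per year.
With n = 14: PMT = 200,000 / ([(1 − (1+r)^−n)/r] × (1+r)) = ¥21,590

¥21,590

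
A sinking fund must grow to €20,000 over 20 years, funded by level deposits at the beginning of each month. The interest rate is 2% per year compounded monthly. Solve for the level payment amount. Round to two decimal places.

Level annuity due; solve FV = PMT × [((1+r)^n − 1)/r] × (1+r) for PMT.
Periodic rate r = 0.02/12 per month; n is counted in months.
With n = 240: PMT = 20,000 / ([((1+r)^n − 1)/r] × (1+r)) = €67.73

€67.73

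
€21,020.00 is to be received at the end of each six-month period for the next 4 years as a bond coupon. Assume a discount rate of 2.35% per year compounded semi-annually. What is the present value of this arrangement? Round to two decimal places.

€159,605.85

This is an ordinary annuity: 8 payments of €21,020.00 at the end of each six-month period.
Periodic rate r = 0.0235/2 per half-year; n is counted in half-years.
PV = PMT × [(1 − (1+r)^−n)/r] = 21,020 × [1 − (1+r)^−8] / r = €159,605.85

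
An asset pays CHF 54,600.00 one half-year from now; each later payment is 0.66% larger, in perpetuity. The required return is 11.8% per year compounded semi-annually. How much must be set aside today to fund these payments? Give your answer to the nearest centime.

Periodic rate r = 0.118/2 per half-year.
Growing perpetuity (Gordon): PV = PMT₁ / (r − g) = 54,600 / (r − 0.0066) = CHF 1,041,984.73.

CHF 1,041,984.73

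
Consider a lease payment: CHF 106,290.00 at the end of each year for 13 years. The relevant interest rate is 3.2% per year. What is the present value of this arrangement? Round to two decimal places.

CHF 1,116,066.05

This is an ordinary annuity: 13 payments of CHF 106,290.00 at the end of each year.
Periodic rate r = 0.032 per year.
PV = PMT × [(1 − (1+r)^−n)/r] = 106,290 × [1 − (1+r)^−13] / r = CHF 1,116,066.05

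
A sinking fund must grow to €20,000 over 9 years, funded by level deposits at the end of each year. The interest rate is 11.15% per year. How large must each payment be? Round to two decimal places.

Level ordinary annuity; solve FV = PMT × [((1+r)^n − 1)/r] for PMT.
Periodic rate r = 0.1115 per year.
With n = 9: PMT = 20,000 / ([((1+r)^n − 1)/r]) = €1,403.12

€1,403.12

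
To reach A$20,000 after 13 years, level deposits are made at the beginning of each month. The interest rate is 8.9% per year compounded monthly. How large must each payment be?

Level annuity due; solve FV = PMT × [((1+r)^n − 1)/r] × (1+r) for PMT.
Periodic rate r = 0.089/12 per month; n is counted in months.
With n = 156: PMT = 20,000 / ([((1+r)^n − 1)/r] × (1+r)) = A$67.95

A$67.95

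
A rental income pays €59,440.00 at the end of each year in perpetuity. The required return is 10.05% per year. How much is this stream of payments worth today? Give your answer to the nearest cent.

Periodic rate r = 0.1005 per year.
Level perpetuity: PV = PMT / r = 59,440 / (0.1005) = €591,442.79.

€591,442.79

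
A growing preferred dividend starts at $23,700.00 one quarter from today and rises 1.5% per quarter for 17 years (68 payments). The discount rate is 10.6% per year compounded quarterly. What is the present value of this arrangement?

$1,102,942.32

Periodic rate r = 0.106/4 per quarter; n is counted in quarters.
Growing ordinary annuity: PV = PMT₁ × [1 − ((1+g)/(1+r))^n] / (r − g) = 23,700 × [1 − ((1+0.015)/(1+r))^68] / (r − 0.015) = $1,102,942.32.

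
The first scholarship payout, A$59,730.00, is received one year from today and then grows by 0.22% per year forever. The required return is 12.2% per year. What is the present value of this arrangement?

Periodic rate r = 0.122 per year.
Growing perpetuity (Gordon): PV = PMT₁ / (r − g) = 59,730 / (r − 0.0022) = A$498,580.97.

A$498,580.97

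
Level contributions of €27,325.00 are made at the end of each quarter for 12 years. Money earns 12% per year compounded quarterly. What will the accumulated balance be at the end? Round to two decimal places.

€2,852,959.42

This is an ordinary annuity: 48 deposits of €27,325.00 at the end of each quarter.
Periodic rate r = 0.12/4 per quarter; n is counted in quarters.
FV = PMT × [((1+r)^n − 1)/r] = 27,325 × [(1+r)^48 − 1] / r = €2,852,959.42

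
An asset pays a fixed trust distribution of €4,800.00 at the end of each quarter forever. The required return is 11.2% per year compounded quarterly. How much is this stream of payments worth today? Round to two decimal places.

Periodic rate r = 0.112/4 per quarter.
Level perpetuity: PV = PMT / r = 4,800 / (0.112/4) = €171,428.57.

€171,428.57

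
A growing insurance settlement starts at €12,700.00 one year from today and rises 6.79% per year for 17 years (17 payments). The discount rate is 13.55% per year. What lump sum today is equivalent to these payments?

€121,694.56

Periodic rate r = 0.1355 per year.
Growing ordinary annuity: PV = PMT₁ × [1 − ((1+g)/(1+r))^n] / (r − g) = 12,700 × [1 − ((1+0.0679)/(1+r))^17] / (r − 0.0679) = €121,694.56.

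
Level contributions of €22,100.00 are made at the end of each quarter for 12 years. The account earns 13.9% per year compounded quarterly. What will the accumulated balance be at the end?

This is an ordinary annuity: 48 deposits of €22,100.00 at the end of each quarter.
Periodic rate r = 0.139/4 per quarter; n is counted in quarters.
FV = PMT × [((1+r)^n − 1)/r] = 22,100 × [(1+r)^48 − 1] / r = €2,641,495.93

€2,641,495.93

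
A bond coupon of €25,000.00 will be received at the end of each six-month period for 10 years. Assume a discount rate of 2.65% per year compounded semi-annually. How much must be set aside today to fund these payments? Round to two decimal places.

€436,712.72

This is an ordinary annuity: 20 payments of €25,000.00 at the end of each six-month period.
Periodic rate r = 0.0265/2 per half-year; n is counted in half-years.
PV = PMT × [(1 − (1+r)^−n)/r] = 25,000 × [1 − (1+r)^−20] / r = €436,712.72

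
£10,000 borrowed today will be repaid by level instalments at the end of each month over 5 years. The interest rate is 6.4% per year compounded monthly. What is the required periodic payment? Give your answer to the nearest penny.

£195.19

Level ordinary annuity; solve PV = PMT × [(1 − (1+r)^−n)/r] for PMT.
Periodic rate r = 0.064/12 per month; n is counted in months.
With n = 60: PMT = 10,000 / ([(1 − (1+r)^−n)/r]) = £195.19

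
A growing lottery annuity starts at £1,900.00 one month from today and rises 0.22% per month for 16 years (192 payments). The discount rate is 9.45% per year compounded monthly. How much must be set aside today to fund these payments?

£221,574.49

Periodic rate r = 0.0945/12 per month; n is counted in months.
Growing ordinary annuity: PV = PMT₁ × [1 − ((1+g)/(1+r))^n] / (r − g) = 1,900 × [1 − ((1+0.0022)/(1+r))^192] / (r − 0.0022) = £221,574.49.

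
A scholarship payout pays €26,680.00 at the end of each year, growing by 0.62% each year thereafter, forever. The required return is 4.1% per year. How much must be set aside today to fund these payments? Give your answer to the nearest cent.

Periodic rate r = 0.041 per year.
Growing perpetuity (Gordon): PV = PMT₁ / (r − g) = 26,680 / (r − 0.0062) = €766,666.67.

€766,666.67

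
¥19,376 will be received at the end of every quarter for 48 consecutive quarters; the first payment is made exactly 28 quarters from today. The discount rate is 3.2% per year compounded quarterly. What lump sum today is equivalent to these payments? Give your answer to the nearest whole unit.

Ordinary annuity of 48 payments, first payment at period 28.
Periodic rate r = 0.032/4 per quarter; n is counted in quarters.
The ordinary-annuity PV formula values the stream one period before the first payment (period 27); discount that back 27 periods:
PV₀ = 19,376 × [1 − (1+r)^−48] / r × (1+r)^−27 = ¥620,770

¥620,770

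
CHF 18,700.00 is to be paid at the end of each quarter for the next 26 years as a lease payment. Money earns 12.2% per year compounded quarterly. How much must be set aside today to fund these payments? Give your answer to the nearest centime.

CHF 586,165.29

This is an ordinary annuity: 104 payments of CHF 18,700.00 at the end of each quarter.
Periodic rate r = 0.122/4 per quarter; n is counted in quarters.
PV = PMT × [(1 − (1+r)^−n)/r] = 18,700 × [1 − (1+r)^−104] / r = CHF 586,165.29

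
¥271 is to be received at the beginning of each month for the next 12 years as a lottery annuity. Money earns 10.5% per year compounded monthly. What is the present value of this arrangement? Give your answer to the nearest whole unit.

¥22,332

This is an annuity due: 144 payments of ¥271 at the beginning of each month.
Periodic rate r = 0.105/12 per month; n is counted in months.
PV = PMT × [(1 − (1+r)^−n)/r] × (1+r) = 271 × [1 − (1+r)^−144] / r × (1+r) = ¥22,332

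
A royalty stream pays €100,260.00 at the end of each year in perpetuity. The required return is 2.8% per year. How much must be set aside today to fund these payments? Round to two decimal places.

€3,580,714.29

Periodic rate r = 0.028 per year.
Level perpetuity: PV = PMT / r = 100,260 / (0.028) = €3,580,714.29.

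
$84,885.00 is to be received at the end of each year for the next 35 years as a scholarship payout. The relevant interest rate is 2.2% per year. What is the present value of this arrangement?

$2,056,939.57

This is an ordinary annuity: 35 payments of $84,885.00 at the end of each year.
Periodic rate r = 0.022 per year.
PV = PMT × [(1 − (1+r)^−n)/r] = 84,885 × [1 − (1+r)^−35] / r = $2,056,939.57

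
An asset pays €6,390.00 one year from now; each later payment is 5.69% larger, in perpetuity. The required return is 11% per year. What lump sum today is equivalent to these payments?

Periodic rate r = 0.11 per year.
Growing perpetuity (Gordon): PV = PMT₁ / (r − g) = 6,390 / (r − 0.0569) = €120,338.98.

€120,338.98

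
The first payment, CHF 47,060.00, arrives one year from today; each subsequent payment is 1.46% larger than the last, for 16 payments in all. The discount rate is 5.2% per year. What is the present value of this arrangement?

CHF 553,196.08

Periodic rate r = 0.052 per year.
Growing ordinary annuity: PV = PMT₁ × [1 − ((1+g)/(1+r))^n] / (r − g) = 47,060 × [1 − ((1+0.0146)/(1+r))^16] / (r − 0.0146) = CHF 553,196.08.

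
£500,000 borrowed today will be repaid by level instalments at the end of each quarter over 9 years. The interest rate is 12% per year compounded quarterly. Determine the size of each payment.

£22,901.90

Level ordinary annuity; solve PV = PMT × [(1 − (1+r)^−n)/r] for PMT.
Periodic rate r = 0.12/4 per quarter; n is counted in quarters.
With n = 36: PMT = 500,000 / ([(1 − (1+r)^−n)/r]) = £22,901.90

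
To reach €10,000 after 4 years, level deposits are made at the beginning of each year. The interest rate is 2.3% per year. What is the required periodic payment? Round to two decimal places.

€2,361.08

Level annuity due; solve FV = PMT × [((1+r)^n − 1)/r] × (1+r) for PMT.
Periodic rate r = 0.023 per year.
With n = 4: PMT = 10,000 / ([((1+r)^n − 1)/r] × (1+r)) = €2,361.08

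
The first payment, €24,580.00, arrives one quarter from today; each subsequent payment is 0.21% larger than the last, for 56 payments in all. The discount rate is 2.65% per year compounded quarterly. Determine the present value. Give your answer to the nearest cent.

€1,211,281.88

Periodic rate r = 0.0265/4 per quarter; n is counted in quarters.
Growing ordinary annuity: PV = PMT₁ × [1 − ((1+g)/(1+r))^n] / (r − g) = 24,580 × [1 − ((1+0.0021)/(1+r))^56] / (r − 0.0021) = €1,211,281.88.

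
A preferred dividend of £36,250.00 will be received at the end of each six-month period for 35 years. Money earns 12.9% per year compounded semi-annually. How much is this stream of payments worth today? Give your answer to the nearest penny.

This is an ordinary annuity: 70 payments of £36,250.00 at the end of each six-month period.
Periodic rate r = 0.129/2 per half-year; n is counted in half-years.
PV = PMT × [(1 − (1+r)^−n)/r] = 36,250 × [1 − (1+r)^−70] / r = £554,943.35

£554,943.35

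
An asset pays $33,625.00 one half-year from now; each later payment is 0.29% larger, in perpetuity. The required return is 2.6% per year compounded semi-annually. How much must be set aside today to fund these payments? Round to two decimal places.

$3,329,207.92

Periodic rate r = 0.026/2 per half-year.
Growing perpetuity (Gordon): PV = PMT₁ / (r − g) = 33,625 / (r − 0.0029) = $3,329,207.92.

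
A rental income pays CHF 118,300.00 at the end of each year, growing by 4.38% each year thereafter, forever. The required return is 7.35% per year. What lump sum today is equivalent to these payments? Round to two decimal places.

Periodic rate r = 0.0735 per year.
Growing perpetuity (Gordon): PV = PMT₁ / (r − g) = 118,300 / (r − 0.0438) = CHF 3,983,164.98.

CHF 3,983,164.98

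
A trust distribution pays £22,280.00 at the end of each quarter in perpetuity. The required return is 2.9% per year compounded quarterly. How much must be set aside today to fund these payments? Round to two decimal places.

£3,073,103.45

Periodic rate r = 0.029/4 per quarter.
Level perpetuity: PV = PMT / r = 22,280 / (0.029/4) = £3,073,103.45.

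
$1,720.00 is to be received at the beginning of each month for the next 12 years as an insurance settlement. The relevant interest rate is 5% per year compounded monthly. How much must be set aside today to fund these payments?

This is an annuity due: 144 payments of $1,720.00 at the beginning of each month.
Periodic rate r = 0.05/12 per month; n is counted in months.
PV = PMT × [(1 − (1+r)^−n)/r] × (1+r) = 1,720 × [1 − (1+r)^−144] / r × (1+r) = $186,742.84

$186,742.84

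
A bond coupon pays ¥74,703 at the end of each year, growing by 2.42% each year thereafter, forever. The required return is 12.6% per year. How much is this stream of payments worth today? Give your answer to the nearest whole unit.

Periodic rate r = 0.126 per year.
Growing perpetuity (Gordon): PV = PMT₁ / (r − g) = 74,703 / (r − 0.0242) = ¥733,821.

¥733,821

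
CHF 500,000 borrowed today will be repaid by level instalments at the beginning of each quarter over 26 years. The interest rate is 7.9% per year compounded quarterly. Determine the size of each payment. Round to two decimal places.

Level annuity due; solve PV = PMT × [(1 − (1+r)^−n)/r] × (1+r) for PMT.
Periodic rate r = 0.079/4 per quarter; n is counted in quarters.
With n = 104: PMT = 500,000 / ([(1 − (1+r)^−n)/r] × (1+r)) = CHF 11,141.16

CHF 11,141.16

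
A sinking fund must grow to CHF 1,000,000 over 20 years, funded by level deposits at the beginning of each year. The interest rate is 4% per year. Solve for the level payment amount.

CHF 32,290.14

Level annuity due; solve FV = PMT × [((1+r)^n − 1)/r] × (1+r) for PMT.
Periodic rate r = 0.04 per year.
With n = 20: PMT = 1,000,000 / ([((1+r)^n − 1)/r] × (1+r)) = CHF 32,290.14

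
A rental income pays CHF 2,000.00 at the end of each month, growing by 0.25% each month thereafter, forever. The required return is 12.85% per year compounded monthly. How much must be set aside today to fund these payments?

Periodic rate r = 0.1285/12 per month.
Growing perpetuity (Gordon): PV = PMT₁ / (r − g) = 2,000 / (r − 0.0025) = CHF 243,654.82.

CHF 243,654.82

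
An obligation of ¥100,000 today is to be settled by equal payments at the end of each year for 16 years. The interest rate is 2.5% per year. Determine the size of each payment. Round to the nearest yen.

Level ordinary annuity; solve PV = PMT × [(1 − (1+r)^−n)/r] for PMT.
Periodic rate r = 0.025 per year.
With n = 16: PMT = 100,000 / ([(1 − (1+r)^−n)/r]) = ¥7,660

¥7,660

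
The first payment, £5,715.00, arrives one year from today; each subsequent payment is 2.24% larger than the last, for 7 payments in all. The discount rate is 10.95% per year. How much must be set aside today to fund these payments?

£28,592.84

Periodic rate r = 0.1095 per year.
Growing ordinary annuity: PV = PMT₁ × [1 − ((1+g)/(1+r))^n] / (r − g) = 5,715 × [1 − ((1+0.0224)/(1+r))^7] / (r − 0.0224) = £28,592.84.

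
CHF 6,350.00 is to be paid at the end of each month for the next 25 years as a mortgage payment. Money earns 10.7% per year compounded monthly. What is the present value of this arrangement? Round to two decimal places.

CHF 662,492.33

This is an ordinary annuity: 300 payments of CHF 6,350.00 at the end of each month.
Periodic rate r = 0.107/12 per month; n is counted in months.
PV = PMT × [(1 − (1+r)^−n)/r] = 6,350 × [1 − (1+r)^−300] / r = CHF 662,492.33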